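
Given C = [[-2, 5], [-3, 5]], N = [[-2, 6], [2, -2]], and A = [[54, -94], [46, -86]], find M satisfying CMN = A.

M = [[0, 4], [-2, 5]]

Left-multiply by C⁻¹ and right-multiply by N⁻¹: M = C⁻¹AN⁻¹.
C has determinant 5; C⁻¹ = [[1, -1], [3/5, -2/5]].
N has determinant -8; N⁻¹ = [[1/4, 3/4], [1/4, 1/4]].
C⁻¹A = [[8, -8], [14, -22]].
M = (C⁻¹A)N⁻¹ = [[0, 4], [-2, 5]].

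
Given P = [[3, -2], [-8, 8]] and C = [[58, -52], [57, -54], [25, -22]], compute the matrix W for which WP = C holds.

W = [[6, -5], [3, -6], [3, -2]]

Right-multiplying both sides by P⁻¹ gives W = CP⁻¹.
det P = 8, so P⁻¹ = [[1, 1/4], [1, 3/8]].
W = CP⁻¹ = [[58, -52], [57, -54], [25, -22]] · [[1, 1/4], [1, 3/8]] = [[6, -5], [3, -6], [3, -2]].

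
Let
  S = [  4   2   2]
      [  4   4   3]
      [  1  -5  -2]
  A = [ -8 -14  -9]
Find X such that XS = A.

X = [[3, -5, 0]]

S is on the right of X, so right-multiply by S⁻¹: X = AS⁻¹.
det S = 2; the adjugate gives S⁻¹ = [[7/2, -3, -1], [11/2, -5, -2], [-12, 11, 4]].
X = AS⁻¹ = [[-8, -14, -9]] · [[7/2, -3, -1], [11/2, -5, -2], [-12, 11, 4]] = [[3, -5, 0]].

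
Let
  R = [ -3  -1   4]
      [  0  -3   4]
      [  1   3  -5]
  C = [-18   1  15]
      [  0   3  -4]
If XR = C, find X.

X = [[5, -5, -3], [0, -1, 0]]

R is on the right of X, so right-multiply by R⁻¹: X = CR⁻¹.
det R = -1, so R⁻¹ = [[-3, -7, -8], [-4, -11, -12], [-3, -8, -9]].
X = CR⁻¹ = [[-18, 1, 15], [0, 3, -4]] · [[-3, -7, -8], [-4, -11, -12], [-3, -8, -9]] = [[5, -5, -3], [0, -1, 0]].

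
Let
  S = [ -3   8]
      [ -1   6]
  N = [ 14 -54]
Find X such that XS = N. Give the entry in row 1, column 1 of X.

Right-multiplying both sides by S⁻¹ gives X = NS⁻¹.
det S = -10; the adjugate gives S⁻¹ = [[-3/5, 4/5], [-1/10, 3/10]].
X = NS⁻¹ = [[14, -54]] · [[-3/5, 4/5], [-1/10, 3/10]] = [[-3, -5]].

-3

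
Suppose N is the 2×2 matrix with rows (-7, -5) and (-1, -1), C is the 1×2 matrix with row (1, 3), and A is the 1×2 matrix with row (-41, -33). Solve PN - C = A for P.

PN = A + C = [[-40, -30]].
Right-multiplying both sides by N⁻¹ gives P = (A + C)N⁻¹.
N has determinant 2; N⁻¹ = [[-1/2, 5/2], [1/2, -7/2]].
P = (A + C)N⁻¹ = [[5, 5]].

P = [[5, 5]]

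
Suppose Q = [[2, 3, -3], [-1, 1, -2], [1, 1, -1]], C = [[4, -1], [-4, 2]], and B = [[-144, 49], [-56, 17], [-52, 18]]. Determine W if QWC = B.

Isolating W: multiply by Q⁻¹ from the left and C⁻¹ from the right, so W = Q⁻¹BC⁻¹.
det Q = -1, so Q⁻¹ = [[-1, 0, 3], [3, -1, -7], [2, -1, -5]].
C has determinant 4; C⁻¹ = [[1/2, 1/4], [1, 1]].
Q⁻¹B = [[-12, 5], [-12, 4], [28, -9]].
W = (Q⁻¹B)C⁻¹ = [[-1, 2], [-2, 1], [5, -2]].

W = [[-1, 2], [-2, 1], [5, -2]]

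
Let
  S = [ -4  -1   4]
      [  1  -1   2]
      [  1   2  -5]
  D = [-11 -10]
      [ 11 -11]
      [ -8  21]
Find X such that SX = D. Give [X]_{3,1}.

4

Since S multiplies X on the left, X = S⁻¹D.
S has determinant 1; S⁻¹ = [[1, 3, 2], [7, 16, 12], [3, 7, 5]].
X = S⁻¹D = [[1, 3, 2], [7, 16, 12], [3, 7, 5]] · [[-11, -10], [11, -11], [-8, 21]] = [[6, -1], [3, 6], [4, -2]].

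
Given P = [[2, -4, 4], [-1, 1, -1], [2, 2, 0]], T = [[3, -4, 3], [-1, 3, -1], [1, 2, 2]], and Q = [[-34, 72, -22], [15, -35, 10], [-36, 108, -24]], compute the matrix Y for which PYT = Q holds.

Y = [[-5, 2, 4], [-1, 4, 2], [-3, 1, 3]]

Left-multiply by P⁻¹ and right-multiply by T⁻¹: Y = P⁻¹QT⁻¹.
det P = -4; the adjugate gives P⁻¹ = [[-1/2, -2, 0], [1/2, 2, 1/2], [1, 3, 1/2]].
det T = 5; the adjugate gives T⁻¹ = [[8/5, 14/5, -1], [1/5, 3/5, 0], [-1, -2, 1]].
P⁻¹Q = [[-13, 34, -9], [-5, 20, -3], [-7, 21, -4]].
Y = (P⁻¹Q)T⁻¹ = [[-5, 2, 4], [-1, 4, 2], [-3, 1, 3]].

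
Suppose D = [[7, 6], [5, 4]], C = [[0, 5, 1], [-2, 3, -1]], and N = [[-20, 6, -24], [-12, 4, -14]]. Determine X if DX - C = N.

DX = N + C = [[-20, 11, -23], [-14, 7, -15]].
D is on the left of X, so left-multiply by D⁻¹: X = D⁻¹(N + C).
det D = -2, so D⁻¹ = [[-2, 3], [5/2, -7/2]].
X = D⁻¹(N + C) = [[-2, -1, 1], [-1, 3, -5]].

X = [[-2, -1, 1], [-1, 3, -5]]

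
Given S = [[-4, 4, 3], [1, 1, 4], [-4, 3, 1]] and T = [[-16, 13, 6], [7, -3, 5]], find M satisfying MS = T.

M = [[1, 0, 3], [-3, 3, 2]]

S is on the right of M, so right-multiply by S⁻¹: M = TS⁻¹.
det S = -3; the adjugate gives S⁻¹ = [[11/3, -5/3, -13/3], [17/3, -8/3, -19/3], [-7/3, 4/3, 8/3]].
M = TS⁻¹ = [[-16, 13, 6], [7, -3, 5]] · [[11/3, -5/3, -13/3], [17/3, -8/3, -19/3], [-7/3, 4/3, 8/3]] = [[1, 0, 3], [-3, 3, 2]].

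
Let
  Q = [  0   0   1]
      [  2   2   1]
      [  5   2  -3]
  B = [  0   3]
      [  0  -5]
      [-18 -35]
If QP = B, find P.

P = [[-6, -6], [6, 2], [0, 3]]

Since Q multiplies P on the left, P = Q⁻¹B.
det Q = -6; the adjugate gives Q⁻¹ = [[4/3, -1/3, 1/3], [-11/6, 5/6, -1/3], [1, 0, 0]].
P = Q⁻¹B = [[4/3, -1/3, 1/3], [-11/6, 5/6, -1/3], [1, 0, 0]] · [[0, 3], [0, -5], [-18, -35]] = [[-6, -6], [6, 2], [0, 3]].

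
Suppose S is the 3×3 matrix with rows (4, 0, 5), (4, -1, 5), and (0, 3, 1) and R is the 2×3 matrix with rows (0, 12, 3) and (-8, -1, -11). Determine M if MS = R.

Since S sits to the right of M, M = RS⁻¹.
det S = -4, so S⁻¹ = [[4, -15/4, -5/4], [1, -1, 0], [-3, 3, 1]].
M = RS⁻¹ = [[0, 12, 3], [-8, -1, -11]] · [[4, -15/4, -5/4], [1, -1, 0], [-3, 3, 1]] = [[3, -3, 3], [0, -2, -1]].

M = [[3, -3, 3], [0, -2, -1]]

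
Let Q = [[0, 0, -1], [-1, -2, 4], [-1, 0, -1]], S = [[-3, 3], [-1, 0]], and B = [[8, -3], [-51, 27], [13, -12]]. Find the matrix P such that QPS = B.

P = Q⁻¹BS⁻¹ (apply Q⁻¹ on the left and S⁻¹ on the right).
det Q = 2; the adjugate gives Q⁻¹ = [[1, 0, -1], [-5/2, -1/2, 1/2], [-1, 0, 0]].
S has determinant 3; S⁻¹ = [[0, -1], [1/3, -1]].
Q⁻¹B = [[-5, 9], [12, -12], [-8, 3]].
P = (Q⁻¹B)S⁻¹ = [[3, -4], [-4, 0], [1, 5]].

P = [[3, -4], [-4, 0], [1, 5]]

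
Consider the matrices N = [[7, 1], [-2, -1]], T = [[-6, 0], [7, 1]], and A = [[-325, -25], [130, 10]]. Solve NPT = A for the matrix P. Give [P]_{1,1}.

3

P = N⁻¹AT⁻¹ (apply N⁻¹ on the left and T⁻¹ on the right).
N has determinant -5; N⁻¹ = [[1/5, 1/5], [-2/5, -7/5]].
det T = -6; the adjugate gives T⁻¹ = [[-1/6, 0], [7/6, 1]].
N⁻¹A = [[-39, -3], [-52, -4]].
P = (N⁻¹A)T⁻¹ = [[3, -3], [4, -4]].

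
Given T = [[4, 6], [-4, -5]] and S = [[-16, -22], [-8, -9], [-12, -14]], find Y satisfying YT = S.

Right-multiplying both sides by T⁻¹ gives Y = ST⁻¹.
det T = 4; the adjugate gives T⁻¹ = [[-5/4, -3/2], [1, 1]].
Y = ST⁻¹ = [[-16, -22], [-8, -9], [-12, -14]] · [[-5/4, -3/2], [1, 1]] = [[-2, 2], [1, 3], [1, 4]].

Y = [[-2, 2], [1, 3], [1, 4]]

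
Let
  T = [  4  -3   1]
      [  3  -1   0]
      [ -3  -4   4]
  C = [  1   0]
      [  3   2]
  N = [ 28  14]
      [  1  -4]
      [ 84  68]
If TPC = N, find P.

P = [[2, -2], [-1, -4], [-4, 3]]

Isolating P: multiply by T⁻¹ from the left and C⁻¹ from the right, so P = T⁻¹NC⁻¹.
det T = 5; the adjugate gives T⁻¹ = [[-4/5, 8/5, 1/5], [-12/5, 19/5, 3/5], [-3, 5, 1]].
C has determinant 2; C⁻¹ = [[1, 0], [-3/2, 1/2]].
T⁻¹N = [[-4, -4], [-13, -8], [5, 6]].
P = (T⁻¹N)C⁻¹ = [[2, -2], [-1, -4], [-4, 3]].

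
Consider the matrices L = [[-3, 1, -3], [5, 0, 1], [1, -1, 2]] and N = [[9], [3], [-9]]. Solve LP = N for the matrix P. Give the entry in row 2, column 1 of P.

6

L is on the left of P, so left-multiply by L⁻¹: P = L⁻¹N.
det L = 3; the adjugate gives L⁻¹ = [[1/3, 1/3, 1/3], [-3, -1, -4], [-5/3, -2/3, -5/3]].
P = L⁻¹N = [[1/3, 1/3, 1/3], [-3, -1, -4], [-5/3, -2/3, -5/3]] · [[9], [3], [-9]] = [[1], [6], [-2]].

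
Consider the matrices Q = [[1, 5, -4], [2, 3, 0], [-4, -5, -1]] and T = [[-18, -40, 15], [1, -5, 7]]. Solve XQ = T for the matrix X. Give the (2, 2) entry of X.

-5

Q is on the right of X, so right-multiply by Q⁻¹: X = TQ⁻¹.
det Q = -1; the adjugate gives Q⁻¹ = [[3, -25, -12], [-2, 17, 8], [-2, 15, 7]].
X = TQ⁻¹ = [[-18, -40, 15], [1, -5, 7]] · [[3, -25, -12], [-2, 17, 8], [-2, 15, 7]] = [[-4, -5, 1], [-1, -5, -3]].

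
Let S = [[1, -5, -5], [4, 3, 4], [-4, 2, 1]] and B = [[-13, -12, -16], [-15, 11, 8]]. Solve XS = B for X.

X = [[3, -1, 3], [-3, -2, 1]]

Since S sits to the right of X, X = BS⁻¹.
det S = -5, so S⁻¹ = [[1, 1, 1], [4, 19/5, 24/5], [-4, -18/5, -23/5]].
X = BS⁻¹ = [[-13, -12, -16], [-15, 11, 8]] · [[1, 1, 1], [4, 19/5, 24/5], [-4, -18/5, -23/5]] = [[3, -1, 3], [-3, -2, 1]].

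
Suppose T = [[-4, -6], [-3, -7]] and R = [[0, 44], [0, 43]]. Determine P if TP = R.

P = [[0, -5], [0, -4]]

Left-multiplying both sides by T⁻¹ gives P = T⁻¹R.
T has determinant 10; T⁻¹ = [[-7/10, 3/5], [3/10, -2/5]].
P = T⁻¹R = [[-7/10, 3/5], [3/10, -2/5]] · [[0, 44], [0, 43]] = [[0, -5], [0, -4]].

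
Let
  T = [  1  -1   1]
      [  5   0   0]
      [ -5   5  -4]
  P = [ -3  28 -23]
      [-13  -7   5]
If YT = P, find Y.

Y = [[-3, 5, 5], [-3, -4, -2]]

Right-multiplying both sides by T⁻¹ gives Y = PT⁻¹.
det T = 5; the adjugate gives T⁻¹ = [[0, 1/5, 0], [4, 1/5, 1], [5, 0, 1]].
Y = PT⁻¹ = [[-3, 28, -23], [-13, -7, 5]] · [[0, 1/5, 0], [4, 1/5, 1], [5, 0, 1]] = [[-3, 5, 5], [-3, -4, -2]].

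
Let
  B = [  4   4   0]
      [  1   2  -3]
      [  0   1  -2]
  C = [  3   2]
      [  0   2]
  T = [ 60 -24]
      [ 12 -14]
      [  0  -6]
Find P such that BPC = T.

P = [[3, -5], [2, -3], [1, 0]]

Left-multiply by B⁻¹ and right-multiply by C⁻¹: P = B⁻¹TC⁻¹.
B has determinant 4; B⁻¹ = [[-1/4, 2, -3], [1/2, -2, 3], [1/4, -1, 1]].
C has determinant 6; C⁻¹ = [[1/3, -1/3], [0, 1/2]].
B⁻¹T = [[9, -4], [6, -2], [3, 2]].
P = (B⁻¹T)C⁻¹ = [[3, -5], [2, -3], [1, 0]].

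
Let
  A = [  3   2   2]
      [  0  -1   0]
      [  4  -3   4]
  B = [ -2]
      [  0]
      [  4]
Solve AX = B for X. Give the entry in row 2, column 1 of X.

Since A multiplies X on the left, X = A⁻¹B.
A has determinant -4; A⁻¹ = [[1, 7/2, -1/2], [0, -1, 0], [-1, -17/4, 3/4]].
X = A⁻¹B = [[1, 7/2, -1/2], [0, -1, 0], [-1, -17/4, 3/4]] · [[-2], [0], [4]] = [[-4], [0], [5]].

0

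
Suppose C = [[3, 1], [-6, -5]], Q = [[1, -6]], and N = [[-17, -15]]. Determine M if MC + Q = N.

MC = N − Q = [[-18, -9]].
Since C sits to the right of M, M = (N − Q)C⁻¹.
det C = -9, so C⁻¹ = [[5/9, 1/9], [-2/3, -1/3]].
M = (N − Q)C⁻¹ = [[-4, 1]].

M = [[-4, 1]]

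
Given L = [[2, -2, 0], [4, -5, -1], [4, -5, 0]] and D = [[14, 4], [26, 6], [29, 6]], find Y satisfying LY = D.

L is on the left of Y, so left-multiply by L⁻¹: Y = L⁻¹D.
L has determinant -2; L⁻¹ = [[5/2, 0, -1], [2, 0, -1], [0, -1, 1]].
Y = L⁻¹D = [[5/2, 0, -1], [2, 0, -1], [0, -1, 1]] · [[14, 4], [26, 6], [29, 6]] = [[6, 4], [-1, 2], [3, 0]].

Y = [[6, 4], [-1, 2], [3, 0]]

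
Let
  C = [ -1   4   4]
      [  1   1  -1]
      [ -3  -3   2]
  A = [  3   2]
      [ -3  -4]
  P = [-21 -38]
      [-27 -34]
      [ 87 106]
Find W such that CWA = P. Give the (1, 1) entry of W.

W = C⁻¹PA⁻¹ (apply C⁻¹ on the left and A⁻¹ on the right).
det C = 5; the adjugate gives C⁻¹ = [[-1/5, -4, -8/5], [1/5, 2, 3/5], [0, -3, -1]].
det A = -6, so A⁻¹ = [[2/3, 1/3], [-1/2, -1/2]].
C⁻¹P = [[-27, -26], [-6, -12], [-6, -4]].
W = (C⁻¹P)A⁻¹ = [[-5, 4], [2, 4], [-2, 0]].

-5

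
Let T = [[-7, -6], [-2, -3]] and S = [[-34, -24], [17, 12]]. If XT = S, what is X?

X = [[6, -4], [-3, 2]]

T is on the right of X, so right-multiply by T⁻¹: X = ST⁻¹.
det T = 9; the adjugate gives T⁻¹ = [[-1/3, 2/3], [2/9, -7/9]].
X = ST⁻¹ = [[-34, -24], [17, 12]] · [[-1/3, 2/3], [2/9, -7/9]] = [[6, -4], [-3, 2]].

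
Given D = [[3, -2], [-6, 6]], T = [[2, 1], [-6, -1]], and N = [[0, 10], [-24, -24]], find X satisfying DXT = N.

X = [[5, 3], [0, 2]]

Isolating X: multiply by D⁻¹ from the left and T⁻¹ from the right, so X = D⁻¹NT⁻¹.
D has determinant 6; D⁻¹ = [[1, 1/3], [1, 1/2]].
T has determinant 4; T⁻¹ = [[-1/4, -1/4], [3/2, 1/2]].
D⁻¹N = [[-8, 2], [-12, -2]].
X = (D⁻¹N)T⁻¹ = [[5, 3], [0, 2]].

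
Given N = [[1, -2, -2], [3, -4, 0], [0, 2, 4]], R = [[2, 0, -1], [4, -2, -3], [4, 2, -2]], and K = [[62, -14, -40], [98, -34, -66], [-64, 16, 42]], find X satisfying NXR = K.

X = [[5, -1, 4], [0, -5, 3], [-2, 0, -2]]

Left-multiply by N⁻¹ and right-multiply by R⁻¹: X = N⁻¹KR⁻¹.
det N = -4; the adjugate gives N⁻¹ = [[4, -1, 2], [3, -1, 3/2], [-3/2, 1/2, -1/2]].
R has determinant 4; R⁻¹ = [[5/2, -1/2, -1/2], [-1, 0, 1/2], [4, -1, -1]].
N⁻¹K = [[22, 10, -10], [-8, 16, 9], [-12, -4, 6]].
X = (N⁻¹K)R⁻¹ = [[5, -1, 4], [0, -5, 3], [-2, 0, -2]].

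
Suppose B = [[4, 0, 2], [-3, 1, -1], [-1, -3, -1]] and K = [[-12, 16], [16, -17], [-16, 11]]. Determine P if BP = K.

P = [[-4, 4], [6, -5], [2, 0]]

Left-multiplying both sides by B⁻¹ gives P = B⁻¹K.
det B = 4; the adjugate gives B⁻¹ = [[-1, -3/2, -1/2], [-1/2, -1/2, -1/2], [5/2, 3, 1]].
P = B⁻¹K = [[-1, -3/2, -1/2], [-1/2, -1/2, -1/2], [5/2, 3, 1]] · [[-12, 16], [16, -17], [-16, 11]] = [[-4, 4], [6, -5], [2, 0]].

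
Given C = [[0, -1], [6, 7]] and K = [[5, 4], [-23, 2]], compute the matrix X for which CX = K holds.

Since C multiplies X on the left, X = C⁻¹K.
C has determinant 6; C⁻¹ = [[7/6, 1/6], [-1, 0]].
X = C⁻¹K = [[7/6, 1/6], [-1, 0]] · [[5, 4], [-23, 2]] = [[2, 5], [-5, -4]].

X = [[2, 5], [-5, -4]]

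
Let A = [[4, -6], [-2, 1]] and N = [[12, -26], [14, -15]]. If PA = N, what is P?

P = [[5, 4], [2, -3]]

Since A sits to the right of P, P = NA⁻¹.
A has determinant -8; A⁻¹ = [[-1/8, -3/4], [-1/4, -1/2]].
P = NA⁻¹ = [[12, -26], [14, -15]] · [[-1/8, -3/4], [-1/4, -1/2]] = [[5, 4], [2, -3]].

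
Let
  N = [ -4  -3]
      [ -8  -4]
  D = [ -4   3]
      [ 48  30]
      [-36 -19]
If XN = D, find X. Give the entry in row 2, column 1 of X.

-6

Right-multiplying both sides by N⁻¹ gives X = DN⁻¹.
det N = -8, so N⁻¹ = [[1/2, -3/8], [-1, 1/2]].
X = DN⁻¹ = [[-4, 3], [48, 30], [-36, -19]] · [[1/2, -3/8], [-1, 1/2]] = [[-5, 3], [-6, -3], [1, 4]].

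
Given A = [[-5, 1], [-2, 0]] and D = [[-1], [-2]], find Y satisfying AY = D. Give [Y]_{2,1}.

4

A is on the left of Y, so left-multiply by A⁻¹: Y = A⁻¹D.
det A = 2; the adjugate gives A⁻¹ = [[0, -1/2], [1, -5/2]].
Y = A⁻¹D = [[0, -1/2], [1, -5/2]] · [[-1], [-2]] = [[1], [4]].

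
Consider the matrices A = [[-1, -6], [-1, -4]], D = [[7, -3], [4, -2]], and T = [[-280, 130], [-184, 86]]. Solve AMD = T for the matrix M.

Left-multiply by A⁻¹ and right-multiply by D⁻¹: M = A⁻¹TD⁻¹.
A has determinant -2; A⁻¹ = [[2, -3], [-1/2, 1/2]].
det D = -2; the adjugate gives D⁻¹ = [[1, -3/2], [2, -7/2]].
A⁻¹T = [[-8, 2], [48, -22]].
M = (A⁻¹T)D⁻¹ = [[-4, 5], [4, 5]].

M = [[-4, 5], [4, 5]]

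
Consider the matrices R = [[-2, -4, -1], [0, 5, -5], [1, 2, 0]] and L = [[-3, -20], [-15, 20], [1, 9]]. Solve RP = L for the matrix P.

P = [[5, -3], [-2, 6], [1, 2]]

Since R multiplies P on the left, P = R⁻¹L.
det R = 5; the adjugate gives R⁻¹ = [[2, -2/5, 5], [-1, 1/5, -2], [-1, 0, -2]].
P = R⁻¹L = [[2, -2/5, 5], [-1, 1/5, -2], [-1, 0, -2]] · [[-3, -20], [-15, 20], [1, 9]] = [[5, -3], [-2, 6], [1, 2]].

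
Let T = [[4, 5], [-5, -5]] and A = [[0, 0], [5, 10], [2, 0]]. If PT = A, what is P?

P = [[0, 0], [5, 3], [-2, -2]]

T is on the right of P, so right-multiply by T⁻¹: P = AT⁻¹.
det T = 5; the adjugate gives T⁻¹ = [[-1, -1], [1, 4/5]].
P = AT⁻¹ = [[0, 0], [5, 10], [2, 0]] · [[-1, -1], [1, 4/5]] = [[0, 0], [5, 3], [-2, -2]].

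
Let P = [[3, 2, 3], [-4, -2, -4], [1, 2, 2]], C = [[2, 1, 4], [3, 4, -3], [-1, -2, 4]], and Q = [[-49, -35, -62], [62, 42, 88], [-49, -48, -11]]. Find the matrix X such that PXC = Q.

X = P⁻¹QC⁻¹ (apply P⁻¹ on the left and C⁻¹ on the right).
det P = 2; the adjugate gives P⁻¹ = [[2, 1, -1], [2, 3/2, 0], [-3, -2, 1]].
det C = 3, so C⁻¹ = [[10/3, -4, -19/3], [-3, 4, 6], [-2/3, 1, 5/3]].
P⁻¹Q = [[13, 20, -25], [-5, -7, 8], [-26, -27, -1]].
X = (P⁻¹Q)C⁻¹ = [[0, 3, -4], [-1, 0, 3], [-5, -5, 1]].

X = [[0, 3, -4], [-1, 0, 3], [-5, -5, 1]]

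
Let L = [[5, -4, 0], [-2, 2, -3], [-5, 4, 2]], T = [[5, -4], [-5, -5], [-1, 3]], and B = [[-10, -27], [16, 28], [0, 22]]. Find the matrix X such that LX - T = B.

X = [[-1, -3], [0, 4], [-3, -3]]

LX = B + T = [[-5, -31], [11, 23], [-1, 25]].
L is on the left of X, so left-multiply by L⁻¹: X = L⁻¹(B + T).
L has determinant 4; L⁻¹ = [[4, 2, 3], [19/4, 5/2, 15/4], [1/2, 0, 1/2]].
X = L⁻¹(B + T) = [[-1, -3], [0, 4], [-3, -3]].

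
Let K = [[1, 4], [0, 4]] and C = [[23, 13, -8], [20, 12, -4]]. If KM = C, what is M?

Left-multiplying both sides by K⁻¹ gives M = K⁻¹C.
K has determinant 4; K⁻¹ = [[1, -1], [0, 1/4]].
M = K⁻¹C = [[1, -1], [0, 1/4]] · [[23, 13, -8], [20, 12, -4]] = [[3, 1, -4], [5, 3, -1]].

M = [[3, 1, -4], [5, 3, -1]]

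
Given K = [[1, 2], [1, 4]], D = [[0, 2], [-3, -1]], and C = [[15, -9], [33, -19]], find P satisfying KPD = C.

P = [[1, 1], [-4, -3]]

P = K⁻¹CD⁻¹ (apply K⁻¹ on the left and D⁻¹ on the right).
det K = 2; the adjugate gives K⁻¹ = [[2, -1], [-1/2, 1/2]].
det D = 6; the adjugate gives D⁻¹ = [[-1/6, -1/3], [1/2, 0]].
K⁻¹C = [[-3, 1], [9, -5]].
P = (K⁻¹C)D⁻¹ = [[1, 1], [-4, -3]].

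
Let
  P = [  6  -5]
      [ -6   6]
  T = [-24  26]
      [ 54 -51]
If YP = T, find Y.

Y = [[2, 6], [3, -6]]

P is on the right of Y, so right-multiply by P⁻¹: Y = TP⁻¹.
det P = 6; the adjugate gives P⁻¹ = [[1, 5/6], [1, 1]].
Y = TP⁻¹ = [[-24, 26], [54, -51]] · [[1, 5/6], [1, 1]] = [[2, 6], [3, -6]].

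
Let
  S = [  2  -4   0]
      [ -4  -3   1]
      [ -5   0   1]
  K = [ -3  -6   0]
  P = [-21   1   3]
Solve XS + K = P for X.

X = [[-1, -1, 4]]

XS = P − K = [[-18, 7, 3]].
S is on the right of X, so right-multiply by S⁻¹: X = (P − K)S⁻¹.
det S = -2, so S⁻¹ = [[3/2, -2, 2], [1/2, -1, 1], [15/2, -10, 11]].
X = (P − K)S⁻¹ = [[-1, -1, 4]].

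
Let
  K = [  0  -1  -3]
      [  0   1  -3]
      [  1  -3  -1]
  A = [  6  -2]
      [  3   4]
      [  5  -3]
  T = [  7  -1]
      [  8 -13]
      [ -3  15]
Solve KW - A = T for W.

KW = T + A = [[13, -3], [11, -9], [2, 12]].
Left-multiplying both sides by K⁻¹ gives W = K⁻¹(T + A).
det K = 6; the adjugate gives K⁻¹ = [[-5/3, 4/3, 1], [-1/2, 1/2, 0], [-1/6, -1/6, 0]].
W = K⁻¹(T + A) = [[-5, 5], [-1, -3], [-4, 2]].

W = [[-5, 5], [-1, -3], [-4, 2]]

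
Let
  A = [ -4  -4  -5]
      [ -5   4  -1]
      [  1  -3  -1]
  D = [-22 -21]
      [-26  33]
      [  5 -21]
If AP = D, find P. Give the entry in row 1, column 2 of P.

Left-multiplying both sides by A⁻¹ gives P = A⁻¹D.
det A = -3; the adjugate gives A⁻¹ = [[7/3, -11/3, -8], [2, -3, -7], [-11/3, 16/3, 12]].
P = A⁻¹D = [[7/3, -11/3, -8], [2, -3, -7], [-11/3, 16/3, 12]] · [[-22, -21], [-26, 33], [5, -21]] = [[4, -2], [-1, 6], [2, 1]].

-2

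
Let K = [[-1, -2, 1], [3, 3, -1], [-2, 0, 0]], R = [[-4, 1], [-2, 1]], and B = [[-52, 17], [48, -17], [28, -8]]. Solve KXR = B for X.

Isolating X: multiply by K⁻¹ from the left and R⁻¹ from the right, so X = K⁻¹BR⁻¹.
det K = 2; the adjugate gives K⁻¹ = [[0, 0, -1/2], [1, 1, 1], [3, 2, 3/2]].
det R = -2, so R⁻¹ = [[-1/2, 1/2], [-1, 2]].
K⁻¹B = [[-14, 4], [24, -8], [-18, 5]].
X = (K⁻¹B)R⁻¹ = [[3, 1], [-4, -4], [4, 1]].

X = [[3, 1], [-4, -4], [4, 1]]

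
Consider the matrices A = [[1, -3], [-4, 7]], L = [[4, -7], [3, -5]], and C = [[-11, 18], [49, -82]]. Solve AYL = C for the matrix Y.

Y = [[-2, -2], [-1, 1]]

Isolating Y: multiply by A⁻¹ from the left and L⁻¹ from the right, so Y = A⁻¹CL⁻¹.
det A = -5, so A⁻¹ = [[-7/5, -3/5], [-4/5, -1/5]].
det L = 1; the adjugate gives L⁻¹ = [[-5, 7], [-3, 4]].
A⁻¹C = [[-14, 24], [-1, 2]].
Y = (A⁻¹C)L⁻¹ = [[-2, -2], [-1, 1]].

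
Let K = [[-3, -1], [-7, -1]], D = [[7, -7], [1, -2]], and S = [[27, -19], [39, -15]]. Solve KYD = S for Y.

Y = [[-1, 4], [-2, -4]]

Isolating Y: multiply by K⁻¹ from the left and D⁻¹ from the right, so Y = K⁻¹SD⁻¹.
det K = -4; the adjugate gives K⁻¹ = [[1/4, -1/4], [-7/4, 3/4]].
det D = -7, so D⁻¹ = [[2/7, -1], [1/7, -1]].
K⁻¹S = [[-3, -1], [-18, 22]].
Y = (K⁻¹S)D⁻¹ = [[-1, 4], [-2, -4]].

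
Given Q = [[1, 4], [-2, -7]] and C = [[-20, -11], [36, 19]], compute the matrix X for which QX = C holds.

Q is on the left of X, so left-multiply by Q⁻¹: X = Q⁻¹C.
Q has determinant 1; Q⁻¹ = [[-7, -4], [2, 1]].
X = Q⁻¹C = [[-7, -4], [2, 1]] · [[-20, -11], [36, 19]] = [[-4, 1], [-4, -3]].

X = [[-4, 1], [-4, -3]]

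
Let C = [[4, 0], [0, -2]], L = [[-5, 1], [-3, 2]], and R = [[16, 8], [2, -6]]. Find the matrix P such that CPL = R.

P = [[-2, 2], [-1, 2]]

P = C⁻¹RL⁻¹ (apply C⁻¹ on the left and L⁻¹ on the right).
C has determinant -8; C⁻¹ = [[1/4, 0], [0, -1/2]].
det L = -7; the adjugate gives L⁻¹ = [[-2/7, 1/7], [-3/7, 5/7]].
C⁻¹R = [[4, 2], [-1, 3]].
P = (C⁻¹R)L⁻¹ = [[-2, 2], [-1, 2]].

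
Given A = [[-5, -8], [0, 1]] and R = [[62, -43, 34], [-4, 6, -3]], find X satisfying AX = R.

Since A multiplies X on the left, X = A⁻¹R.
det A = -5; the adjugate gives A⁻¹ = [[-1/5, -8/5], [0, 1]].
X = A⁻¹R = [[-1/5, -8/5], [0, 1]] · [[62, -43, 34], [-4, 6, -3]] = [[-6, -1, -2], [-4, 6, -3]].

X = [[-6, -1, -2], [-4, 6, -3]]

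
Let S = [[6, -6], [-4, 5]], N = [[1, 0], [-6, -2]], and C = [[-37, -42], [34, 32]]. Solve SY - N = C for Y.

Y = [[-2, -5], [4, 2]]

SY = C + N = [[-36, -42], [28, 30]].
Left-multiplying both sides by S⁻¹ gives Y = S⁻¹(C + N).
det S = 6, so S⁻¹ = [[5/6, 1], [2/3, 1]].
Y = S⁻¹(C + N) = [[-2, -5], [4, 2]].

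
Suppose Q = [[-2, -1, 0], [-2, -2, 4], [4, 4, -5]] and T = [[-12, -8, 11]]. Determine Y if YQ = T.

Y = [[4, 4, 1]]

Q is on the right of Y, so right-multiply by Q⁻¹: Y = TQ⁻¹.
det Q = 6; the adjugate gives Q⁻¹ = [[-1, -5/6, -2/3], [1, 5/3, 4/3], [0, 2/3, 1/3]].
Y = TQ⁻¹ = [[-12, -8, 11]] · [[-1, -5/6, -2/3], [1, 5/3, 4/3], [0, 2/3, 1/3]] = [[4, 4, 1]].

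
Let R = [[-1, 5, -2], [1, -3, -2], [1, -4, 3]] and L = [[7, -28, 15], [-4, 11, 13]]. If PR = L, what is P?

Since R sits to the right of P, P = LR⁻¹.
det R = -6, so R⁻¹ = [[17/6, 7/6, 8/3], [5/6, 1/6, 2/3], [1/6, -1/6, 1/3]].
P = LR⁻¹ = [[7, -28, 15], [-4, 11, 13]] · [[17/6, 7/6, 8/3], [5/6, 1/6, 2/3], [1/6, -1/6, 1/3]] = [[-1, 1, 5], [0, -5, 1]].

P = [[-1, 1, 5], [0, -5, 1]]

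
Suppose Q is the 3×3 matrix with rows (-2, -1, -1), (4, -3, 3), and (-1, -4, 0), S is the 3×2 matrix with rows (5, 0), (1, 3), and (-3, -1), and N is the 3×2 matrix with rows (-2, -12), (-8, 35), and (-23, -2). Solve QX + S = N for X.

QX = N − S = [[-7, -12], [-9, 32], [-20, -1]].
Q is on the left of X, so left-multiply by Q⁻¹: X = Q⁻¹(N − S).
Q has determinant -2; Q⁻¹ = [[-6, -2, 3], [3/2, 1/2, -1], [19/2, 7/2, -5]].
X = Q⁻¹(N − S) = [[0, 5], [5, -1], [2, 3]].

X = [[0, 5], [5, -1], [2, 3]]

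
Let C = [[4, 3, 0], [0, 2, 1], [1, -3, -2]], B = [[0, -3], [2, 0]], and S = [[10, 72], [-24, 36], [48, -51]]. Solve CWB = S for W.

Left-multiply by C⁻¹ and right-multiply by B⁻¹: W = C⁻¹SB⁻¹.
C has determinant -1; C⁻¹ = [[1, -6, -3], [-1, 8, 4], [2, -15, -8]].
det B = 6, so B⁻¹ = [[0, 1/2], [-1/3, 0]].
C⁻¹S = [[10, 9], [-10, 12], [-4, 12]].
W = (C⁻¹S)B⁻¹ = [[-3, 5], [-4, -5], [-4, -2]].

W = [[-3, 5], [-4, -5], [-4, -2]]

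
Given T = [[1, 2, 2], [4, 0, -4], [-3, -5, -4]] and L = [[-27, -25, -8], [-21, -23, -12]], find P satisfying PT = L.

P = [[0, -3, 5], [-4, -2, 3]]

Since T sits to the right of P, P = LT⁻¹.
T has determinant -4; T⁻¹ = [[5, 1/2, 2], [-7, -1/2, -3], [5, 1/4, 2]].
P = LT⁻¹ = [[-27, -25, -8], [-21, -23, -12]] · [[5, 1/2, 2], [-7, -1/2, -3], [5, 1/4, 2]] = [[0, -3, 5], [-4, -2, 3]].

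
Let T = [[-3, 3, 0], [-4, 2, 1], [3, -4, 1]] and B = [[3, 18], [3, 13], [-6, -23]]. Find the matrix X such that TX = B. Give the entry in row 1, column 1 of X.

-3

T is on the left of X, so left-multiply by T⁻¹: X = T⁻¹B.
det T = 3; the adjugate gives T⁻¹ = [[2, -1, 1], [7/3, -1, 1], [10/3, -1, 2]].
X = T⁻¹B = [[2, -1, 1], [7/3, -1, 1], [10/3, -1, 2]] · [[3, 18], [3, 13], [-6, -23]] = [[-3, 0], [-2, 6], [-5, 1]].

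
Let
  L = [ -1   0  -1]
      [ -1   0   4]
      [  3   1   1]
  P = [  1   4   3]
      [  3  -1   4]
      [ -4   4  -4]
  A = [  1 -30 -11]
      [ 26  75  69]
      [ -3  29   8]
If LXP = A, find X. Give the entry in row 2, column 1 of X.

-3

Left-multiply by L⁻¹ and right-multiply by P⁻¹: X = L⁻¹AP⁻¹.
det L = 5, so L⁻¹ = [[-4/5, -1/5, 0], [13/5, 2/5, 1], [-1/5, 1/5, 0]].
det P = -4, so P⁻¹ = [[3, -7, -19/4], [1, -2, -5/4], [-2, 5, 13/4]].
L⁻¹A = [[-6, 9, -5], [10, -19, 7], [5, 21, 16]].
X = (L⁻¹A)P⁻¹ = [[1, -1, 1], [-3, 3, -1], [4, 3, 2]].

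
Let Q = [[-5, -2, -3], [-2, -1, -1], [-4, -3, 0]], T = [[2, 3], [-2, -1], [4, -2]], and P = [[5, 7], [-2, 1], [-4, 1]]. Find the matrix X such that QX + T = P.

QX = P − T = [[3, 4], [0, 2], [-8, 3]].
Left-multiplying both sides by Q⁻¹ gives X = Q⁻¹(P − T).
det Q = 1; the adjugate gives Q⁻¹ = [[-3, 9, -1], [4, -12, 1], [2, -7, 1]].
X = Q⁻¹(P − T) = [[-1, 3], [4, -5], [-2, -3]].

X = [[-1, 3], [4, -5], [-2, -3]]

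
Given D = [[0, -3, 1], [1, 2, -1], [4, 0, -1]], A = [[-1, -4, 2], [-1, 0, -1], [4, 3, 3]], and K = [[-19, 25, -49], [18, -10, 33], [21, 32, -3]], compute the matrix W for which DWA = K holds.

W = [[-3, -2, 0], [3, 3, 3], [-4, 5, 0]]

Left-multiply by D⁻¹ and right-multiply by A⁻¹: W = D⁻¹KA⁻¹.
D has determinant 1; D⁻¹ = [[-2, -3, 1], [-3, -4, 1], [-8, -12, 3]].
det A = -5, so A⁻¹ = [[-3/5, -18/5, -4/5], [1/5, 11/5, 3/5], [3/5, 13/5, 4/5]].
D⁻¹K = [[5, 12, -4], [6, -3, 12], [-1, 16, -13]].
W = (D⁻¹K)A⁻¹ = [[-3, -2, 0], [3, 3, 3], [-4, 5, 0]].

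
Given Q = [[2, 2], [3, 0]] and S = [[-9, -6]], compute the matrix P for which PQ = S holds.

Right-multiplying both sides by Q⁻¹ gives P = SQ⁻¹.
det Q = -6; the adjugate gives Q⁻¹ = [[0, 1/3], [1/2, -1/3]].
P = SQ⁻¹ = [[-9, -6]] · [[0, 1/3], [1/2, -1/3]] = [[-3, -1]].

P = [[-3, -1]]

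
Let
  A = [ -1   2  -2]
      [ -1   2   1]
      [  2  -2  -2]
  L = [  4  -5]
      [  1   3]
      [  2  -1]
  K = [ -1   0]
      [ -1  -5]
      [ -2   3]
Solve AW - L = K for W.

AW = K + L = [[3, -5], [0, -2], [0, 2]].
A is on the left of W, so left-multiply by A⁻¹: W = A⁻¹(K + L).
det A = 6, so A⁻¹ = [[-1/3, 4/3, 1], [0, 1, 1/2], [-1/3, 1/3, 0]].
W = A⁻¹(K + L) = [[-1, 1], [0, -1], [-1, 1]].

W = [[-1, 1], [0, -1], [-1, 1]]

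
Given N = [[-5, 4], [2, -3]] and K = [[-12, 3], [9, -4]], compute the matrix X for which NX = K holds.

N is on the left of X, so left-multiply by N⁻¹: X = N⁻¹K.
det N = 7, so N⁻¹ = [[-3/7, -4/7], [-2/7, -5/7]].
X = N⁻¹K = [[-3/7, -4/7], [-2/7, -5/7]] · [[-12, 3], [9, -4]] = [[0, 1], [-3, 2]].

X = [[0, 1], [-3, 2]]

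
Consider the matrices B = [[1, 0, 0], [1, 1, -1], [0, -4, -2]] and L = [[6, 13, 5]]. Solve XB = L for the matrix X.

X = [[5, 1, -3]]

Since B sits to the right of X, X = LB⁻¹.
det B = -6, so B⁻¹ = [[1, 0, 0], [-1/3, 1/3, -1/6], [2/3, -2/3, -1/6]].
X = LB⁻¹ = [[6, 13, 5]] · [[1, 0, 0], [-1/3, 1/3, -1/6], [2/3, -2/3, -1/6]] = [[5, 1, -3]].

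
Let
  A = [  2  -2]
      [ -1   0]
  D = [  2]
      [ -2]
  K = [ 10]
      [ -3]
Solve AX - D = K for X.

X = [[5], [-1]]

AX = K + D = [[12], [-5]].
Since A multiplies X on the left, X = A⁻¹(K + D).
det A = -2, so A⁻¹ = [[0, -1], [-1/2, -1]].
X = A⁻¹(K + D) = [[5], [-1]].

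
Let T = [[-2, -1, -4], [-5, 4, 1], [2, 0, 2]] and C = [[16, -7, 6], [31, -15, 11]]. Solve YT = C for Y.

Y = [[-1, -2, 2], [-5, -5, -2]]

T is on the right of Y, so right-multiply by T⁻¹: Y = CT⁻¹.
det T = 4, so T⁻¹ = [[2, 1/2, 15/4], [3, 1, 11/2], [-2, -1/2, -13/4]].
Y = CT⁻¹ = [[16, -7, 6], [31, -15, 11]] · [[2, 1/2, 15/4], [3, 1, 11/2], [-2, -1/2, -13/4]] = [[-1, -2, 2], [-5, -5, -2]].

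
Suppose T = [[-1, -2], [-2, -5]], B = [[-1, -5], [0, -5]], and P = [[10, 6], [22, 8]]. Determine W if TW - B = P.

TW = P + B = [[9, 1], [22, 3]].
T is on the left of W, so left-multiply by T⁻¹: W = T⁻¹(P + B).
T has determinant 1; T⁻¹ = [[-5, 2], [2, -1]].
W = T⁻¹(P + B) = [[-1, 1], [-4, -1]].

W = [[-1, 1], [-4, -1]]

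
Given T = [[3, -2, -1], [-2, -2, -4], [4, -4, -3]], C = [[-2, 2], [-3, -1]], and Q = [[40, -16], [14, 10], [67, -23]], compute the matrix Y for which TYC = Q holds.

Left-multiply by T⁻¹ and right-multiply by C⁻¹: Y = T⁻¹QC⁻¹.
det T = -2; the adjugate gives T⁻¹ = [[5, 1, -3], [11, 5/2, -7], [-8, -2, 5]].
C has determinant 8; C⁻¹ = [[-1/8, -1/4], [3/8, -1/4]].
T⁻¹Q = [[13, -1], [6, 10], [-13, -7]].
Y = (T⁻¹Q)C⁻¹ = [[-2, -3], [3, -4], [-1, 5]].

Y = [[-2, -3], [3, -4], [-1, 5]]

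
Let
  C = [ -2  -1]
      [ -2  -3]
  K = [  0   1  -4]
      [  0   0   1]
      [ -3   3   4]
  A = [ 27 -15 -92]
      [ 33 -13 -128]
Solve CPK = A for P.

P = [[-4, 5, 4], [-4, -2, 1]]

Left-multiply by C⁻¹ and right-multiply by K⁻¹: P = C⁻¹AK⁻¹.
C has determinant 4; C⁻¹ = [[-3/4, 1/4], [1/2, -1/2]].
K has determinant -3; K⁻¹ = [[1, 16/3, -1/3], [1, 4, 0], [0, 1, 0]].
C⁻¹A = [[-12, 8, 37], [-3, -1, 18]].
P = (C⁻¹A)K⁻¹ = [[-4, 5, 4], [-4, -2, 1]].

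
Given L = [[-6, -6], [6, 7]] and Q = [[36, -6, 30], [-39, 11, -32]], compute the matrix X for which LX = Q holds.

L is on the left of X, so left-multiply by L⁻¹: X = L⁻¹Q.
L has determinant -6; L⁻¹ = [[-7/6, -1], [1, 1]].
X = L⁻¹Q = [[-7/6, -1], [1, 1]] · [[36, -6, 30], [-39, 11, -32]] = [[-3, -4, -3], [-3, 5, -2]].

X = [[-3, -4, -3], [-3, 5, -2]]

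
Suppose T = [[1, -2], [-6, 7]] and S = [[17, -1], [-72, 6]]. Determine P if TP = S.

P = [[5, -1], [-6, 0]]

Left-multiplying both sides by T⁻¹ gives P = T⁻¹S.
det T = -5, so T⁻¹ = [[-7/5, -2/5], [-6/5, -1/5]].
P = T⁻¹S = [[-7/5, -2/5], [-6/5, -1/5]] · [[17, -1], [-72, 6]] = [[5, -1], [-6, 0]].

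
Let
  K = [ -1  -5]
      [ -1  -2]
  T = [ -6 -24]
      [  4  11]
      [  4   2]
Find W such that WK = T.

Right-multiplying both sides by K⁻¹ gives W = TK⁻¹.
det K = -3, so K⁻¹ = [[2/3, -5/3], [-1/3, 1/3]].
W = TK⁻¹ = [[-6, -24], [4, 11], [4, 2]] · [[2/3, -5/3], [-1/3, 1/3]] = [[4, 2], [-1, -3], [2, -6]].

W = [[4, 2], [-1, -3], [2, -6]]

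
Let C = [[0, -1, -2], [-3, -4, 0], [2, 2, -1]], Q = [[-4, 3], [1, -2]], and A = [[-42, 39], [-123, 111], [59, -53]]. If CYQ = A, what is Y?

Y = [[-5, 5], [-3, 0], [-3, 3]]

Isolating Y: multiply by C⁻¹ from the left and Q⁻¹ from the right, so Y = C⁻¹AQ⁻¹.
det C = -1; the adjugate gives C⁻¹ = [[-4, 5, 8], [3, -4, -6], [-2, 2, 3]].
det Q = 5, so Q⁻¹ = [[-2/5, -3/5], [-1/5, -4/5]].
C⁻¹A = [[25, -25], [12, -9], [15, -15]].
Y = (C⁻¹A)Q⁻¹ = [[-5, 5], [-3, 0], [-3, 3]].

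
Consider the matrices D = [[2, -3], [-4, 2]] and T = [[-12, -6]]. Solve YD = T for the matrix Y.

Y = [[6, 6]]

Since D sits to the right of Y, Y = TD⁻¹.
det D = -8; the adjugate gives D⁻¹ = [[-1/4, -3/8], [-1/2, -1/4]].
Y = TD⁻¹ = [[-12, -6]] · [[-1/4, -3/8], [-1/2, -1/4]] = [[6, 6]].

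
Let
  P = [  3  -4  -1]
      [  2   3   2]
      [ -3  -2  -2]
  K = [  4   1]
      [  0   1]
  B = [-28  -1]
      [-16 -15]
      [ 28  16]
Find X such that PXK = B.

X = [[-1, -3], [2, -5], [-4, 5]]

Left-multiply by P⁻¹ and right-multiply by K⁻¹: X = P⁻¹BK⁻¹.
det P = -3; the adjugate gives P⁻¹ = [[2/3, 2, 5/3], [2/3, 3, 8/3], [-5/3, -6, -17/3]].
K has determinant 4; K⁻¹ = [[1/4, -1/4], [0, 1]].
P⁻¹B = [[-4, -4], [8, -3], [-16, 1]].
X = (P⁻¹B)K⁻¹ = [[-1, -3], [2, -5], [-4, 5]].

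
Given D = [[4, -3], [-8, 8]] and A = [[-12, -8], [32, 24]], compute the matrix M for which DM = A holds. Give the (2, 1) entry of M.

Since D multiplies M on the left, M = D⁻¹A.
det D = 8, so D⁻¹ = [[1, 3/8], [1, 1/2]].
M = D⁻¹A = [[1, 3/8], [1, 1/2]] · [[-12, -8], [32, 24]] = [[0, 1], [4, 4]].

4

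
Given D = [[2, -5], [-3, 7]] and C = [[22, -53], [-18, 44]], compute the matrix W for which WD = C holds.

D is on the right of W, so right-multiply by D⁻¹: W = CD⁻¹.
D has determinant -1; D⁻¹ = [[-7, -5], [-3, -2]].
W = CD⁻¹ = [[22, -53], [-18, 44]] · [[-7, -5], [-3, -2]] = [[5, -4], [-6, 2]].

W = [[5, -4], [-6, 2]]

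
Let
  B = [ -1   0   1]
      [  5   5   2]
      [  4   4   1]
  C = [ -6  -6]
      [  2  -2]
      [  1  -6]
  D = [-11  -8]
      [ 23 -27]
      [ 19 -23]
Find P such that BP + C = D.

BP = D − C = [[-5, -2], [21, -25], [18, -17]].
Since B multiplies P on the left, P = B⁻¹(D − C).
B has determinant 3; B⁻¹ = [[-1, 4/3, -5/3], [1, -5/3, 7/3], [0, 4/3, -5/3]].
P = B⁻¹(D − C) = [[3, -3], [2, 0], [-2, -5]].

P = [[3, -3], [2, 0], [-2, -5]]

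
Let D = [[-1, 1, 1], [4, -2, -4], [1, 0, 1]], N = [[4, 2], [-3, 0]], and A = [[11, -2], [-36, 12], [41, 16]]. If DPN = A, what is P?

P = [[5, 1], [1, 0], [3, -4]]

Isolating P: multiply by D⁻¹ from the left and N⁻¹ from the right, so P = D⁻¹AN⁻¹.
D has determinant -4; D⁻¹ = [[1/2, 1/4, 1/2], [2, 1/2, 0], [-1/2, -1/4, 1/2]].
det N = 6, so N⁻¹ = [[0, -1/3], [1/2, 2/3]].
D⁻¹A = [[17, 10], [4, 2], [24, 6]].
P = (D⁻¹A)N⁻¹ = [[5, 1], [1, 0], [3, -4]].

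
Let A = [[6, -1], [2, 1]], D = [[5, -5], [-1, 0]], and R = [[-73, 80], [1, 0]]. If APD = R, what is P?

P = [[-2, -1], [4, 1]]

Left-multiply by A⁻¹ and right-multiply by D⁻¹: P = A⁻¹RD⁻¹.
det A = 8; the adjugate gives A⁻¹ = [[1/8, 1/8], [-1/4, 3/4]].
det D = -5, so D⁻¹ = [[0, -1], [-1/5, -1]].
A⁻¹R = [[-9, 10], [19, -20]].
P = (A⁻¹R)D⁻¹ = [[-2, -1], [4, 1]].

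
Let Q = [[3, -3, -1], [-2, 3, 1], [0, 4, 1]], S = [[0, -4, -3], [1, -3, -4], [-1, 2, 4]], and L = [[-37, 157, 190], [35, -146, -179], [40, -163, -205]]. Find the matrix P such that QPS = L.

P = [[-1, -3, -1], [4, 5, -4], [-1, 3, -1]]

Left-multiply by Q⁻¹ and right-multiply by S⁻¹: P = Q⁻¹LS⁻¹.
Q has determinant -1; Q⁻¹ = [[1, 1, 0], [-2, -3, 1], [8, 12, -3]].
det S = 3, so S⁻¹ = [[-4/3, 10/3, 7/3], [0, -1, -1], [-1/3, 4/3, 4/3]].
Q⁻¹L = [[-2, 11, 11], [9, -39, -48], [4, -7, -13]].
P = (Q⁻¹L)S⁻¹ = [[-1, -3, -1], [4, 5, -4], [-1, 3, -1]].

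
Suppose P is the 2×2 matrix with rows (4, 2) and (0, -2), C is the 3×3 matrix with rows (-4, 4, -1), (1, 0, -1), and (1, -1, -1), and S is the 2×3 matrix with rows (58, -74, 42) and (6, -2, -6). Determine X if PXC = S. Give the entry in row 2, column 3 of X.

-1

X = P⁻¹SC⁻¹ (apply P⁻¹ on the left and C⁻¹ on the right).
det P = -8, so P⁻¹ = [[1/4, 1/4], [0, -1/2]].
det C = 5, so C⁻¹ = [[-1/5, 1, -4/5], [0, 1, -1], [-1/5, 0, -4/5]].
P⁻¹S = [[16, -19, 9], [-3, 1, 3]].
X = (P⁻¹S)C⁻¹ = [[-5, -3, -1], [0, -2, -1]].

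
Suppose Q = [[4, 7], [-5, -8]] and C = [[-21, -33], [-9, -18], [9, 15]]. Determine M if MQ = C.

Since Q sits to the right of M, M = CQ⁻¹.
det Q = 3; the adjugate gives Q⁻¹ = [[-8/3, -7/3], [5/3, 4/3]].
M = CQ⁻¹ = [[-21, -33], [-9, -18], [9, 15]] · [[-8/3, -7/3], [5/3, 4/3]] = [[1, 5], [-6, -3], [1, -1]].

M = [[1, 5], [-6, -3], [1, -1]]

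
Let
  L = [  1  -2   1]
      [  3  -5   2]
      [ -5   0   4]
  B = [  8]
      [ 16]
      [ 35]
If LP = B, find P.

P = [[-3], [-3], [5]]

Since L multiplies P on the left, P = L⁻¹B.
det L = -1, so L⁻¹ = [[20, -8, -1], [22, -9, -1], [25, -10, -1]].
P = L⁻¹B = [[20, -8, -1], [22, -9, -1], [25, -10, -1]] · [[8], [16], [35]] = [[-3], [-3], [5]].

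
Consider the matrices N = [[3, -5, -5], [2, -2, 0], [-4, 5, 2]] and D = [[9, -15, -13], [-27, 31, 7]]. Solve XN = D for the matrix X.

N is on the right of X, so right-multiply by N⁻¹: X = DN⁻¹.
N has determinant -2; N⁻¹ = [[2, 15/2, 5], [2, 7, 5], [-1, -5/2, -2]].
X = DN⁻¹ = [[9, -15, -13], [-27, 31, 7]] · [[2, 15/2, 5], [2, 7, 5], [-1, -5/2, -2]] = [[1, -5, -4], [1, -3, 6]].

X = [[1, -5, -4], [1, -3, 6]]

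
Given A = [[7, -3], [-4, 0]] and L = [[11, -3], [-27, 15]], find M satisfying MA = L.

A is on the right of M, so right-multiply by A⁻¹: M = LA⁻¹.
A has determinant -12; A⁻¹ = [[0, -1/4], [-1/3, -7/12]].
M = LA⁻¹ = [[11, -3], [-27, 15]] · [[0, -1/4], [-1/3, -7/12]] = [[1, -1], [-5, -2]].

M = [[1, -1], [-5, -2]]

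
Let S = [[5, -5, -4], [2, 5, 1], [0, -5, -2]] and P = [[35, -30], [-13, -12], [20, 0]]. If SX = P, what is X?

X = [[1, -6], [-2, 0], [-5, 0]]

Left-multiplying both sides by S⁻¹ gives X = S⁻¹P.
det S = -5, so S⁻¹ = [[1, -2, -3], [-4/5, 2, 13/5], [2, -5, -7]].
X = S⁻¹P = [[1, -2, -3], [-4/5, 2, 13/5], [2, -5, -7]] · [[35, -30], [-13, -12], [20, 0]] = [[1, -6], [-2, 0], [-5, 0]].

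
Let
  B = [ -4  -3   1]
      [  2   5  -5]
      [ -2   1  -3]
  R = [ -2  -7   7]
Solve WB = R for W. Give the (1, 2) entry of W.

Since B sits to the right of W, W = RB⁻¹.
B has determinant 4; B⁻¹ = [[-5/2, -2, 5/2], [4, 7/2, -9/2], [3, 5/2, -7/2]].
W = RB⁻¹ = [[-2, -7, 7]] · [[-5/2, -2, 5/2], [4, 7/2, -9/2], [3, 5/2, -7/2]] = [[-2, -3, 2]].

-3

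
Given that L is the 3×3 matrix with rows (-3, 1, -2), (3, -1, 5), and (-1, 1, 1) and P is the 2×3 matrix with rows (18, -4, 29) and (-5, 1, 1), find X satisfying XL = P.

Right-multiplying both sides by L⁻¹ gives X = PL⁻¹.
det L = 6; the adjugate gives L⁻¹ = [[-1, -1/2, 1/2], [-4/3, -5/6, 3/2], [1/3, 1/3, 0]].
X = PL⁻¹ = [[18, -4, 29], [-5, 1, 1]] · [[-1, -1/2, 1/2], [-4/3, -5/6, 3/2], [1/3, 1/3, 0]] = [[-3, 4, 3], [4, 2, -1]].

X = [[-3, 4, 3], [4, 2, -1]]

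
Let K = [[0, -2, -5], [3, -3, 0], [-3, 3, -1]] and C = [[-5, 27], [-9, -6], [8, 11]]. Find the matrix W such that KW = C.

W = [[-3, -3], [0, -1], [1, -5]]

K is on the left of W, so left-multiply by K⁻¹: W = K⁻¹C.
det K = -6, so K⁻¹ = [[-1/2, 17/6, 5/2], [-1/2, 5/2, 5/2], [0, -1, -1]].
W = K⁻¹C = [[-1/2, 17/6, 5/2], [-1/2, 5/2, 5/2], [0, -1, -1]] · [[-5, 27], [-9, -6], [8, 11]] = [[-3, -3], [0, -1], [1, -5]].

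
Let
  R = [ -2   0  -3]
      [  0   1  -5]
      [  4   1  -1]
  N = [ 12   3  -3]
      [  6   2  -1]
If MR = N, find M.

Since R sits to the right of M, M = NR⁻¹.
R has determinant 4; R⁻¹ = [[1, -3/4, 3/4], [-5, 7/2, -5/2], [-1, 1/2, -1/2]].
M = NR⁻¹ = [[12, 3, -3], [6, 2, -1]] · [[1, -3/4, 3/4], [-5, 7/2, -5/2], [-1, 1/2, -1/2]] = [[0, 0, 3], [-3, 2, 0]].

M = [[0, 0, 3], [-3, 2, 0]]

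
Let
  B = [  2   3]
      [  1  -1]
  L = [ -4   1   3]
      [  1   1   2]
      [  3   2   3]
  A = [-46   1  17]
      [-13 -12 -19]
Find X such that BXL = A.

Left-multiply by B⁻¹ and right-multiply by L⁻¹: X = B⁻¹AL⁻¹.
det B = -5, so B⁻¹ = [[1/5, 3/5], [1/5, -2/5]].
det L = 4; the adjugate gives L⁻¹ = [[-1/4, 3/4, -1/4], [3/4, -21/4, 11/4], [-1/4, 11/4, -5/4]].
B⁻¹A = [[-17, -7, -8], [-4, 5, 11]].
X = (B⁻¹A)L⁻¹ = [[1, 2, -5], [2, 1, 1]].

X = [[1, 2, -5], [2, 1, 1]]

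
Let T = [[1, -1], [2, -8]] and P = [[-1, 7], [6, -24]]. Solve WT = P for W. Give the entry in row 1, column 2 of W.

T is on the right of W, so right-multiply by T⁻¹: W = PT⁻¹.
det T = -6, so T⁻¹ = [[4/3, -1/6], [1/3, -1/6]].
W = PT⁻¹ = [[-1, 7], [6, -24]] · [[4/3, -1/6], [1/3, -1/6]] = [[1, -1], [0, 3]].

-1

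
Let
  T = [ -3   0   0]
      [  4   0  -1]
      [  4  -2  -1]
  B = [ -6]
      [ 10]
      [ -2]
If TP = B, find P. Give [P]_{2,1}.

6

T is on the left of P, so left-multiply by T⁻¹: P = T⁻¹B.
det T = 6, so T⁻¹ = [[-1/3, 0, 0], [0, 1/2, -1/2], [-4/3, -1, 0]].
P = T⁻¹B = [[-1/3, 0, 0], [0, 1/2, -1/2], [-4/3, -1, 0]] · [[-6], [10], [-2]] = [[2], [6], [-2]].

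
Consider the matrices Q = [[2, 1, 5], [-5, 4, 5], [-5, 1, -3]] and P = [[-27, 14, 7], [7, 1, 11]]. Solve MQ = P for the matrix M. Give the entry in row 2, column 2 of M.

Q is on the right of M, so right-multiply by Q⁻¹: M = PQ⁻¹.
Q has determinant 1; Q⁻¹ = [[-17, 8, -15], [-40, 19, -35], [15, -7, 13]].
M = PQ⁻¹ = [[-27, 14, 7], [7, 1, 11]] · [[-17, 8, -15], [-40, 19, -35], [15, -7, 13]] = [[4, 1, 6], [6, -2, 3]].

-2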